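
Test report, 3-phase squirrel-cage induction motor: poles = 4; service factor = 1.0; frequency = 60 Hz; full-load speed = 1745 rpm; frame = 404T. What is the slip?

n_s = 120f/p = 120×60/4 = 1800 rpm
s = (n_s − n)/n_s = (1800 − 1745)/1800 = 0.0306

3.1 %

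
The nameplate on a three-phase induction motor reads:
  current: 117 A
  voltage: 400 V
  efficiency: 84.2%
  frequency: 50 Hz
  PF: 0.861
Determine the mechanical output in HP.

78.8 HP

P_in = √3·V·I·cosφ = 1.732 × 400 × 117 × 0.861 = 69791 W
P_out = η·P_in = 0.842 × 69791 = 58764 W
= 58764/746 = 78.8 HP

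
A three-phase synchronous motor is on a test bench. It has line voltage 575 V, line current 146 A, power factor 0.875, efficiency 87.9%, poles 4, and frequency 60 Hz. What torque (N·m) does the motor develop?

P_in = √3·V·I·cosφ = 1.732 × 575 × 146 × 0.875 = 127226 W
P_out = η·P_in = 0.879 × 127226 = 111832 W
n = n_s = 120×60/4 = 1800 rpm (synchronous)
ω = 2π×1800/60 = 188.5 rad/s
τ = P_out/ω = 111832/188.5 = 593 N·m

593 N·m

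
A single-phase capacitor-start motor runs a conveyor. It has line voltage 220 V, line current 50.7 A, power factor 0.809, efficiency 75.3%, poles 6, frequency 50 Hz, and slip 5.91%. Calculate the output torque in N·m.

P_in = V·I·cosφ = 220 × 50.7 × 0.809 = 9024 W
P_out = η·P_in = 0.753 × 9024 = 6795 W
n_s = 120×50/6 = 1000 rpm; n = 1000×(1−0.0591) = 941 rpm
ω = 2π×941/60 = 98.54 rad/s
τ = P_out/ω = 6795/98.54 = 69 N·m

69 N·m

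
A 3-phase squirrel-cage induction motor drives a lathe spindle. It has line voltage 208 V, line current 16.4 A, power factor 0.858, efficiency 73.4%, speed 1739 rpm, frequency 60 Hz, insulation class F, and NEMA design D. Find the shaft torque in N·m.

20.4 N·m

P_in = √3·V·I·cosφ = 1.732 × 208 × 16.4 × 0.858 = 5069 W
P_out = η·P_in = 0.734 × 5069 = 3721 W
n = 1739 rpm
ω = 2π×1739/60 = 182.1 rad/s
τ = P_out/ω = 3721/182.1 = 20.4 N·m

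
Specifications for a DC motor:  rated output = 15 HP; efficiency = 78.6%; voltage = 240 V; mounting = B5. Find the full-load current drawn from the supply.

P_out = 15 × 746 = 11190 W
P_in = P_out / η = 11190 / 0.786 = 14237 W
I = P_in / V = 14237 / 240 = 59.3 A

59.3 A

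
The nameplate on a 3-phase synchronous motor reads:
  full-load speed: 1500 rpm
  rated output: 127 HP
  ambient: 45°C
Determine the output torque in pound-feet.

P_out = 127 × 746 = 94742 W
ω = 2π × 1500/60 = 157.1 rad/s
τ = P_out/ω = 94742/157.1 = 603.1 N·m
In lb·ft: 603.1/1.356 = 445 lb·ft

445 lb·ft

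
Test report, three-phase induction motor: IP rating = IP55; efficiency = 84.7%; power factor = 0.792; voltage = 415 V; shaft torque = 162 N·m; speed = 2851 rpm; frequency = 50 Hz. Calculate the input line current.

ω = 2π×2851/60 = 298.6 rad/s; P_out = τω = 162 × 298.6 = 48373 W
P_in = P_out / η = 48373 / 0.847 = 57111 W
I_L = P_in / (√3·V_L·cosφ) = 57111 / (1.732 × 415 × 0.792) = 100 A

100 A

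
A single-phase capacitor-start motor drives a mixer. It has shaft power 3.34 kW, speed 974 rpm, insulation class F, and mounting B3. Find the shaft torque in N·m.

ω = 2π × 974/60 = 102 rad/s
τ = P/ω = 3340/102 = 32.7 N·m

32.7 N·m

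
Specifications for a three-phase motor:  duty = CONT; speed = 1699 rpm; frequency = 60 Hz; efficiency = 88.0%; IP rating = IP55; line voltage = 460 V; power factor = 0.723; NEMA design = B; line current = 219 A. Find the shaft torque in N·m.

624 N·m

P_in = √3·V·I·cosφ = 1.732 × 460 × 219 × 0.723 = 126150 W
P_out = η·P_in = 0.88 × 126150 = 111012 W
n = 1699 rpm
ω = 2π×1699/60 = 177.9 rad/s
τ = P_out/ω = 111012/177.9 = 624 N·m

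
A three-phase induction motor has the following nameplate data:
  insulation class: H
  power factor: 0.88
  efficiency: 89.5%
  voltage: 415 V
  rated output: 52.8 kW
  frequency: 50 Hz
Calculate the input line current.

P_out = 52.8 kW = 52800 W
P_in = P_out / η = 52800 / 0.895 = 58994 W
I_L = P_in / (√3·V_L·cosφ) = 58994 / (1.732 × 415 × 0.88) = 93.3 A

93.3 A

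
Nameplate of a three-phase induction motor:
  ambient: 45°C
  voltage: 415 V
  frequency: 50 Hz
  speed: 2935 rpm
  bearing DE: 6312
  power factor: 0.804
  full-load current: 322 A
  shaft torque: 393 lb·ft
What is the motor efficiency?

τ = 393 lb·ft × 1.356 = 532.9 N·m
ω = 2π × 2935/60 = 307.4 rad/s; P_out = τω = 532.9 × 307.4 = 163813 W
P_in = √3·V_L·I_L·cosφ = 1.732 × 415 × 322 × 0.804 = 186084 W
η = P_out / P_in = 163813 / 186084 = 0.880 = 88.0%

88.0 %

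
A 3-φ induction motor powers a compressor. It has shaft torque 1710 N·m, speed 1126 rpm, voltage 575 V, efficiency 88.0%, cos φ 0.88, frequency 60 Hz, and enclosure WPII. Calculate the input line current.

261 A

ω = 2π×1126/60 = 117.9 rad/s; P_out = τω = 1710 × 117.9 = 201609 W
P_in = P_out / η = 201609 / 0.880 = 229101 W
I_L = P_in / (√3·V_L·cosφ) = 229101 / (1.732 × 575 × 0.88) = 261 A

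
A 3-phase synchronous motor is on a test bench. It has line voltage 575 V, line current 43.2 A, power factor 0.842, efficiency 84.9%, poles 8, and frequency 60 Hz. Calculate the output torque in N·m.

326 N·m

P_in = √3·V·I·cosφ = 1.732 × 575 × 43.2 × 0.842 = 36225 W
P_out = η·P_in = 0.849 × 36225 = 30755 W
n = n_s = 120×60/8 = 900 rpm (synchronous)
ω = 2π×900/60 = 94.25 rad/s
τ = P_out/ω = 30755/94.25 = 326 N·m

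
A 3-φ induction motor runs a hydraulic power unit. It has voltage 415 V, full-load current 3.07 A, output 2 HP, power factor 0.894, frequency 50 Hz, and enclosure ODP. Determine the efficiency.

75.6 %

P_out = 2 × 746 = 1492 W
P_in = √3·V_L·I_L·cosφ = 1.732 × 415 × 3.07 × 0.894 = 1973 W
η = P_out / P_in = 1492 / 1973 = 0.756 = 75.6%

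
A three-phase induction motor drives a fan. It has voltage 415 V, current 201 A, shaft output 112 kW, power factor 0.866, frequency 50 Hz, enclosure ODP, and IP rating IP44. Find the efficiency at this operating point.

P_out = 112 kW = 112000 W
P_in = √3·V_L·I_L·cosφ = 1.732 × 415 × 201 × 0.866 = 125115 W
η = P_out / P_in = 112000 / 125115 = 0.895 = 89.5%

89.5 %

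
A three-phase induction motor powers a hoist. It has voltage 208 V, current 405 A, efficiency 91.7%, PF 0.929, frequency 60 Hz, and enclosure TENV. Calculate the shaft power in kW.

P_in = √3·V·I·cosφ = 1.732 × 208 × 405 × 0.929 = 135545 W
P_out = η·P_in = 0.917 × 135545 = 124295 W

124 kW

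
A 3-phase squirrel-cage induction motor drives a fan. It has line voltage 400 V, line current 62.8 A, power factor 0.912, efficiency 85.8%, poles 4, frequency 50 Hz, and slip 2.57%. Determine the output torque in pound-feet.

164 lb·ft

P_in = √3·V·I·cosφ = 1.732 × 400 × 62.8 × 0.912 = 39679 W
P_out = η·P_in = 0.858 × 39679 = 34045 W
n_s = 120×50/4 = 1500 rpm; n = 1500×(1−0.0257) = 1461 rpm
ω = 2π×1461/60 = 153 rad/s
τ = P_out/ω = 34045/153 = 222.5 N·m
In lb·ft: 222.5/1.356 = 164 lb·ft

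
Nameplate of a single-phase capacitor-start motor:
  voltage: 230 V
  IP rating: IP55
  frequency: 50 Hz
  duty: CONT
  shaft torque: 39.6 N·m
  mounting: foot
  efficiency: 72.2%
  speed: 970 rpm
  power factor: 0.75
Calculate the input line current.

ω = 2π×970/60 = 101.6 rad/s; P_out = τω = 39.6 × 101.6 = 4023 W
P_in = P_out / η = 4023 / 0.722 = 5572 W
I = P_in / (V·cosφ) = 5572 / (230 × 0.75) = 32.3 A

32.3 A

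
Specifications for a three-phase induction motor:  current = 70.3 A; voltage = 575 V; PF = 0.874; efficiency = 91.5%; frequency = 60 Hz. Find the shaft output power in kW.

P_in = √3·V·I·cosφ = 1.732 × 575 × 70.3 × 0.874 = 61190 W
P_out = η·P_in = 0.915 × 61190 = 55989 W

56 kW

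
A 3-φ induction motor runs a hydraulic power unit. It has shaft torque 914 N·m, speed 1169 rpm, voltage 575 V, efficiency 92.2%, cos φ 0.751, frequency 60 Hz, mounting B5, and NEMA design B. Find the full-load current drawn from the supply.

ω = 2π×1169/60 = 122.4 rad/s; P_out = τω = 914 × 122.4 = 111874 W
P_in = P_out / η = 111874 / 0.922 = 121338 W
I_L = P_in / (√3·V_L·cosφ) = 121338 / (1.732 × 575 × 0.751) = 162 A

162 A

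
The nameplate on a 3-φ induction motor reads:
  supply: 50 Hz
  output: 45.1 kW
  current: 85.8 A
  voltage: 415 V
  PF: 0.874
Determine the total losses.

8.8 kW

P_in = √3·V·I·cosφ = 1.732×415×85.8×0.874 = 53901 W
P_out = 45100 W
Losses = P_in − P_out = 53901 − 45100 = 8801 W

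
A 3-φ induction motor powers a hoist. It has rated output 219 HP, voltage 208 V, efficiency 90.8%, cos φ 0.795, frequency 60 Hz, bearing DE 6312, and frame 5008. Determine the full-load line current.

628 A

P_out = 219 × 746 = 163374 W
P_in = P_out / η = 163374 / 0.908 = 179927 W
I_L = P_in / (√3·V_L·cosφ) = 179927 / (1.732 × 208 × 0.795) = 628 A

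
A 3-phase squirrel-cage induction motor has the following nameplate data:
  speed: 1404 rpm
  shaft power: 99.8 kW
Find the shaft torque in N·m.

ω = 2π × 1404/60 = 147 rad/s
τ = P/ω = 99800/147 = 679 N·m

679 N·m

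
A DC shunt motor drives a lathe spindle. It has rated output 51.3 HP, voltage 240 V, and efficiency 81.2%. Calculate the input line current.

196 A

P_out = 51.3 × 746 = 38270 W
P_in = P_out / η = 38270 / 0.812 = 47131 W
I = P_in / V = 47131 / 240 = 196 A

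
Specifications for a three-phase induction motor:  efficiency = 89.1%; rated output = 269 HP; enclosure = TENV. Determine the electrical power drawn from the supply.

P_out = 269 × 746 = 200674 W
P_in = P_out/η = 200674/0.891 = 225223 W = 225 kW

225 kW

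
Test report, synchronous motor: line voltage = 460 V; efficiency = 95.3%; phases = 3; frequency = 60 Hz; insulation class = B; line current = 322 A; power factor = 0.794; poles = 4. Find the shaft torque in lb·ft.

P_in = √3·V·I·cosφ = 1.732 × 460 × 322 × 0.794 = 203696 W
P_out = η·P_in = 0.953 × 203696 = 194122 W
n = n_s = 120×60/4 = 1800 rpm (synchronous)
ω = 2π×1800/60 = 188.5 rad/s
τ = P_out/ω = 194122/188.5 = 1030 N·m
In lb·ft: 1030/1.356 = 760 lb·ft

760 lb·ft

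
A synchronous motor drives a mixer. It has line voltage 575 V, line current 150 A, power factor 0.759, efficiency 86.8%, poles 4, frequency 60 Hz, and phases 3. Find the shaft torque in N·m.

P_in = √3·V·I·cosφ = 1.732 × 575 × 150 × 0.759 = 113383 W
P_out = η·P_in = 0.868 × 113383 = 98416 W
n = n_s = 120×60/4 = 1800 rpm (synchronous)
ω = 2π×1800/60 = 188.5 rad/s
τ = P_out/ω = 98416/188.5 = 522 N·m

522 N·m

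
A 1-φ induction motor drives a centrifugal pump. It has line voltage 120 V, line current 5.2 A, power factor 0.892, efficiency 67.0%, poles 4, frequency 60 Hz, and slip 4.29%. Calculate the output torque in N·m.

P_in = V·I·cosφ = 120 × 5.2 × 0.892 = 557 W
P_out = η·P_in = 0.67 × 557 = 373 W
n_s = 120×60/4 = 1800 rpm; n = 1800×(1−0.0429) = 1723 rpm
ω = 2π×1723/60 = 180.4 rad/s
τ = P_out/ω = 373/180.4 = 2.07 N·m

2.07 N·m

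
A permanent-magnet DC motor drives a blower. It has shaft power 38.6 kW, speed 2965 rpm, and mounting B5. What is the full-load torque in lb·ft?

91.7 lb·ft

ω = 2π × 2965/60 = 310.5 rad/s
τ = P/ω = 38600/310.5 = 124.3 N·m
In lb·ft: 124.3/1.356 = 91.7 lb·ft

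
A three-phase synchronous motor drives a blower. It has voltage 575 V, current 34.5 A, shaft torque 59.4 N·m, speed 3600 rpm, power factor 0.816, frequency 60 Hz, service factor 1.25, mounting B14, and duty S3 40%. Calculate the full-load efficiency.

ω = 2π × 3600/60 = 377 rad/s; P_out = τω = 59.4 × 377 = 22394 W
P_in = √3·V_L·I_L·cosφ = 1.732 × 575 × 34.5 × 0.816 = 28037 W
η = P_out / P_in = 22394 / 28037 = 0.799 = 79.9%

79.9 %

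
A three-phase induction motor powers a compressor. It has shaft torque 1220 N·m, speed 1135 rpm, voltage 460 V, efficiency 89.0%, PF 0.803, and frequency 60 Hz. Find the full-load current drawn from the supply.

ω = 2π×1135/60 = 118.9 rad/s; P_out = τω = 1220 × 118.9 = 145058 W
P_in = P_out / η = 145058 / 0.890 = 162987 W
I_L = P_in / (√3·V_L·cosφ) = 162987 / (1.732 × 460 × 0.803) = 255 A

255 A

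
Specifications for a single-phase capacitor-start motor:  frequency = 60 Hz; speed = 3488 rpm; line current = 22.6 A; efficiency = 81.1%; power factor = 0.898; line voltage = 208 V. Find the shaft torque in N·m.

9.37 N·m

P_in = V·I·cosφ = 208 × 22.6 × 0.898 = 4221 W
P_out = η·P_in = 0.811 × 4221 = 3423 W
n = 3488 rpm
ω = 2π×3488/60 = 365.3 rad/s
τ = P_out/ω = 3423/365.3 = 9.37 N·m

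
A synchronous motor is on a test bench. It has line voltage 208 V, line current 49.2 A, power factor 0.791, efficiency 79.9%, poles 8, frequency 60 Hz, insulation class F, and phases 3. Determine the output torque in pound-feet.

87.7 lb·ft

P_in = √3·V·I·cosφ = 1.732 × 208 × 49.2 × 0.791 = 14020 W
P_out = η·P_in = 0.799 × 14020 = 11202 W
n = n_s = 120×60/8 = 900 rpm (synchronous)
ω = 2π×900/60 = 94.25 rad/s
τ = P_out/ω = 11202/94.25 = 118.9 N·m
In lb·ft: 118.9/1.356 = 87.7 lb·ft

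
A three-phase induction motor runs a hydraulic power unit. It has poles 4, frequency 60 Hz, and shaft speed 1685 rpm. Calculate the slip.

n_s = 120f/p = 120×60/4 = 1800 rpm
s = (n_s − n)/n_s = (1800 − 1685)/1800 = 0.0639

6.39 %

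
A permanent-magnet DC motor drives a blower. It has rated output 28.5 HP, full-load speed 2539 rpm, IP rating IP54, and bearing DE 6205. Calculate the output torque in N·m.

80 N·m

P_out = 28.5 × 746 = 21261 W
ω = 2π × 2539/60 = 265.9 rad/s
τ = P_out/ω = 21261/265.9 = 80 N·m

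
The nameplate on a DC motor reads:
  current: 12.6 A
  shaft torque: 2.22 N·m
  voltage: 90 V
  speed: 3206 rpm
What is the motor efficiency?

65.7 %

ω = 2π × 3206/60 = 335.7 rad/s; P_out = τω = 2.22 × 335.7 = 745 W
P_in = V·I = 90 × 12.6 = 1134 W
η = P_out / P_in = 745 / 1134 = 0.657 = 65.7%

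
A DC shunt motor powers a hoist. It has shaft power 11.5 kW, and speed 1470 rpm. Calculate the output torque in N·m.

74.7 N·m

ω = 2π × 1470/60 = 153.9 rad/s
τ = P/ω = 11500/153.9 = 74.7 N·m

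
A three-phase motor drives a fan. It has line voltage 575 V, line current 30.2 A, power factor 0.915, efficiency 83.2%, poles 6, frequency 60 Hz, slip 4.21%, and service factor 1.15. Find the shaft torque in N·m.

P_in = √3·V·I·cosφ = 1.732 × 575 × 30.2 × 0.915 = 27520 W
P_out = η·P_in = 0.832 × 27520 = 22897 W
n_s = 120×60/6 = 1200 rpm; n = 1200×(1−0.0421) = 1149 rpm
ω = 2π×1149/60 = 120.3 rad/s
τ = P_out/ω = 22897/120.3 = 190 N·m

190 N·m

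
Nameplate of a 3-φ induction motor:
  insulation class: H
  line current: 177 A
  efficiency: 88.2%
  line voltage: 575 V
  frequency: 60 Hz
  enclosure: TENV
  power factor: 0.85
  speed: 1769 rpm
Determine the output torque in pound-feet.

P_in = √3·V·I·cosφ = 1.732 × 575 × 177 × 0.85 = 149833 W
P_out = η·P_in = 0.882 × 149833 = 132153 W
n = 1769 rpm
ω = 2π×1769/60 = 185.2 rad/s
τ = P_out/ω = 132153/185.2 = 713.6 N·m
In lb·ft: 713.6/1.356 = 526 lb·ft

526 lb·ft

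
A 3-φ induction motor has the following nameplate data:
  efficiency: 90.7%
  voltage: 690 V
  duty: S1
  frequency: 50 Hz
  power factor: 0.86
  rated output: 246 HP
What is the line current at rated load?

197 A

P_out = 246 × 746 = 183516 W
P_in = P_out / η = 183516 / 0.907 = 202333 W
I_L = P_in / (√3·V_L·cosφ) = 202333 / (1.732 × 690 × 0.86) = 197 A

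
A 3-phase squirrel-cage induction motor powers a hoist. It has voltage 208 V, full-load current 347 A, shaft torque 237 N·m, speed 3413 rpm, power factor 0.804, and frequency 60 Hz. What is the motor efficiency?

84.3 %

ω = 2π × 3413/60 = 357.4 rad/s; P_out = τω = 237 × 357.4 = 84704 W
P_in = √3·V_L·I_L·cosφ = 1.732 × 208 × 347 × 0.804 = 100507 W
η = P_out / P_in = 84704 / 100507 = 0.843 = 84.3%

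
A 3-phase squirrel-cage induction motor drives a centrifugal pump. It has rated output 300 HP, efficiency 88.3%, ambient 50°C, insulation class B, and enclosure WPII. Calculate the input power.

P_out = 300 × 746 = 223800 W
P_in = P_out/η = 223800/0.883 = 253454 W = 253 kW

253 kW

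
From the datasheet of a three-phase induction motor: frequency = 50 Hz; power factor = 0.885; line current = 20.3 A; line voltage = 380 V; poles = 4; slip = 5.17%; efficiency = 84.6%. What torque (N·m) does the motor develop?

67.2 N·m

P_in = √3·V·I·cosφ = 1.732 × 380 × 20.3 × 0.885 = 11824 W
P_out = η·P_in = 0.846 × 11824 = 10003 W
n_s = 120×50/4 = 1500 rpm; n = 1500×(1−0.0517) = 1422 rpm
ω = 2π×1422/60 = 148.9 rad/s
τ = P_out/ω = 10003/148.9 = 67.2 N·m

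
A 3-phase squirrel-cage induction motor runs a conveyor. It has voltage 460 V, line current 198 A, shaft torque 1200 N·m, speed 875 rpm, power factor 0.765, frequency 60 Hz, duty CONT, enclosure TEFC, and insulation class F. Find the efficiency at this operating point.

91.1 %

ω = 2π × 875/60 = 91.63 rad/s; P_out = τω = 1200 × 91.63 = 109956 W
P_in = √3·V_L·I_L·cosφ = 1.732 × 460 × 198 × 0.765 = 120679 W
η = P_out / P_in = 109956 / 120679 = 0.911 = 91.1%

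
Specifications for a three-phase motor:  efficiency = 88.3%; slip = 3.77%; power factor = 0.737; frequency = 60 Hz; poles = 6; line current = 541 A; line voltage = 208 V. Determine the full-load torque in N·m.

P_in = √3·V·I·cosφ = 1.732 × 208 × 541 × 0.737 = 143640 W
P_out = η·P_in = 0.883 × 143640 = 126834 W
n_s = 120×60/6 = 1200 rpm; n = 1200×(1−0.0377) = 1155 rpm
ω = 2π×1155/60 = 121 rad/s
τ = P_out/ω = 126834/121 = 1050 N·m

1050 N·m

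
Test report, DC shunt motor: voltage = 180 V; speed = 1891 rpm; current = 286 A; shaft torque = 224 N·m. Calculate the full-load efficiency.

86.2 %

ω = 2π × 1891/60 = 198 rad/s; P_out = τω = 224 × 198 = 44352 W
P_in = V·I = 180 × 286 = 51480 W
η = P_out / P_in = 44352 / 51480 = 0.862 = 86.2%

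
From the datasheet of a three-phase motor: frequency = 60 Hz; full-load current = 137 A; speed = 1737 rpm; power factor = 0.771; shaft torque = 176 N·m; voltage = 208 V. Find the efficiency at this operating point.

ω = 2π × 1737/60 = 181.9 rad/s; P_out = τω = 176 × 181.9 = 32014 W
P_in = √3·V_L·I_L·cosφ = 1.732 × 208 × 137 × 0.771 = 38053 W
η = P_out / P_in = 32014 / 38053 = 0.841 = 84.1%

84.1 %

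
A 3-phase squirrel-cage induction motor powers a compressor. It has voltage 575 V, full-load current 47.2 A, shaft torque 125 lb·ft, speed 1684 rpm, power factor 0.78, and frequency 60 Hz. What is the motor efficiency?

81.5 %

τ = 125 lb·ft × 1.356 = 169.5 N·m
ω = 2π × 1684/60 = 176.3 rad/s; P_out = τω = 169.5 × 176.3 = 29883 W
P_in = √3·V_L·I_L·cosφ = 1.732 × 575 × 47.2 × 0.78 = 36665 W
η = P_out / P_in = 29883 / 36665 = 0.815 = 81.5%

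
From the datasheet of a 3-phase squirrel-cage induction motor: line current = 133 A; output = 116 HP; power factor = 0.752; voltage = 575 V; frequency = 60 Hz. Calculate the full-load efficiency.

P_out = 116 × 746 = 86536 W
P_in = √3·V_L·I_L·cosφ = 1.732 × 575 × 133 × 0.752 = 99606 W
η = P_out / P_in = 86536 / 99606 = 0.869 = 86.9%

86.9 %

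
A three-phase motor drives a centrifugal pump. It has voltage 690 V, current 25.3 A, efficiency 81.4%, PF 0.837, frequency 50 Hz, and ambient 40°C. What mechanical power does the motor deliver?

P_in = √3·V·I·cosφ = 1.732 × 690 × 25.3 × 0.837 = 25307 W
P_out = η·P_in = 0.814 × 25307 = 20600 W

20.6 kW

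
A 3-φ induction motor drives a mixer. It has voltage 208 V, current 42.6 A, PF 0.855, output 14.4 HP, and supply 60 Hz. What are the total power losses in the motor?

2380 W

P_in = √3·V·I·cosφ = 1.732×208×42.6×0.855 = 13122 W
P_out = 14.4×746 = 10742 W
Losses = P_in − P_out = 13122 − 10742 = 2380 W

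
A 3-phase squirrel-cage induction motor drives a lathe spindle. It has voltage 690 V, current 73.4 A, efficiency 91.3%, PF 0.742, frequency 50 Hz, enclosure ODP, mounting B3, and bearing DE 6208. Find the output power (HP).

P_in = √3·V·I·cosφ = 1.732 × 690 × 73.4 × 0.742 = 65087 W
P_out = η·P_in = 0.913 × 65087 = 59424 W
= 59424/746 = 79.7 HP

79.7 HP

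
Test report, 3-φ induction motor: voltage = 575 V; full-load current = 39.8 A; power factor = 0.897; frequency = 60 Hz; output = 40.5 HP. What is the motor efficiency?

P_out = 40.5 × 746 = 30213 W
P_in = √3·V_L·I_L·cosφ = 1.732 × 575 × 39.8 × 0.897 = 35554 W
η = P_out / P_in = 30213 / 35554 = 0.850 = 85.0%

85.0 %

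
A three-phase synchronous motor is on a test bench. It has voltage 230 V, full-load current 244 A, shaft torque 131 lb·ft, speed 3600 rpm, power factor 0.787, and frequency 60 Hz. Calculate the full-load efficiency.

87.5 %

τ = 131 lb·ft × 1.356 = 177.6 N·m
ω = 2π × 3600/60 = 377 rad/s; P_out = τω = 177.6 × 377 = 66955 W
P_in = √3·V_L·I_L·cosφ = 1.732 × 230 × 244 × 0.787 = 76496 W
η = P_out / P_in = 66955 / 76496 = 0.875 = 87.5%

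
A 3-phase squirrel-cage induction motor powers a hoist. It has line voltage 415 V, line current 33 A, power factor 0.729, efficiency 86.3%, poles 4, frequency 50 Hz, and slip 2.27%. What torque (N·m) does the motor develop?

97.2 N·m

P_in = √3·V·I·cosφ = 1.732 × 415 × 33 × 0.729 = 17292 W
P_out = η·P_in = 0.863 × 17292 = 14923 W
n_s = 120×50/4 = 1500 rpm; n = 1500×(1−0.0227) = 1466 rpm
ω = 2π×1466/60 = 153.5 rad/s
τ = P_out/ω = 14923/153.5 = 97.2 N·m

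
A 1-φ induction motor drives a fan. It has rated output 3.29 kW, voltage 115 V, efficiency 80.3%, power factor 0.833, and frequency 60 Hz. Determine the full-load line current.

42.8 A

P_out = 3.29 kW = 3290 W
P_in = P_out / η = 3290 / 0.803 = 4097 W
I = P_in / (V·cosφ) = 4097 / (115 × 0.833) = 42.8 A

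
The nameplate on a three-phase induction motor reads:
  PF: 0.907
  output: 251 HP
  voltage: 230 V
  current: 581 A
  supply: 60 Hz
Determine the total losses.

P_in = √3·V·I·cosφ = 1.732×230×581×0.907 = 209923 W
P_out = 251×746 = 187246 W
Losses = P_in − P_out = 209923 − 187246 = 22677 W

22700 W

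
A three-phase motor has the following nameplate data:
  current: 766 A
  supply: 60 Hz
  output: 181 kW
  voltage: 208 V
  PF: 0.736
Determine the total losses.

P_in = √3·V·I·cosφ = 1.732×208×766×0.736 = 203104 W
P_out = 181000 W
Losses = P_in − P_out = 203104 − 181000 = 22104 W

22.1 kW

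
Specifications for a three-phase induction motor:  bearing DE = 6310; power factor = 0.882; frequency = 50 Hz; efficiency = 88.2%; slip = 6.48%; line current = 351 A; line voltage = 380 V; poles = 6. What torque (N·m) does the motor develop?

P_in = √3·V·I·cosφ = 1.732 × 380 × 351 × 0.882 = 203754 W
P_out = η·P_in = 0.882 × 203754 = 179711 W
n_s = 120×50/6 = 1000 rpm; n = 1000×(1−0.0648) = 935 rpm
ω = 2π×935/60 = 97.91 rad/s
τ = P_out/ω = 179711/97.91 = 1840 N·m

1840 N·m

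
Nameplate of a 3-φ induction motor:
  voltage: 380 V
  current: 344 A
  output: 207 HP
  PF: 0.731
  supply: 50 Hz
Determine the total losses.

P_in = √3·V·I·cosφ = 1.732×380×344×0.731 = 165504 W
P_out = 207×746 = 154422 W
Losses = P_in − P_out = 165504 − 154422 = 11082 W

11.1 kW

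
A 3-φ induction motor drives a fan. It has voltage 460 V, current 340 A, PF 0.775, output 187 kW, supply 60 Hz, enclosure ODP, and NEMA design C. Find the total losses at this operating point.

22900 W

P_in = √3·V·I·cosφ = 1.732×460×340×0.775 = 209936 W
P_out = 187000 W
Losses = P_in − P_out = 209936 − 187000 = 22936 W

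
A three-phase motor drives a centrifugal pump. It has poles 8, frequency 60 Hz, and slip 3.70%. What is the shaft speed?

867 rpm

n_s = 120f/p = 120×60/8 = 900 rpm
n = n_s(1 − s) = 900 × (1 − 0.037) = 867 rpm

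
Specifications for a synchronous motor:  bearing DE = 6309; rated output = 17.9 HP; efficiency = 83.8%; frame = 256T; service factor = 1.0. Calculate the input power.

P_out = 17.9 × 746 = 13353 W
P_in = P_out/η = 13353/0.838 = 15934 W = 15.9 kW

15.9 kW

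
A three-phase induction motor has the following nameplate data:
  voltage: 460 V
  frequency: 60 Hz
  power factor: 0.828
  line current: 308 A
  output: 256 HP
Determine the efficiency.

P_out = 256 × 746 = 190976 W
P_in = √3·V_L·I_L·cosφ = 1.732 × 460 × 308 × 0.828 = 203183 W
η = P_out / P_in = 190976 / 203183 = 0.940 = 94.0%

94.0 %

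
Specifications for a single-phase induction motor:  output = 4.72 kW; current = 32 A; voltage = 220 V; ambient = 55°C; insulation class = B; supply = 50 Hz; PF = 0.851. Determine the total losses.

1.27 kW

P_in = V·I·cosφ = 220×32×0.851 = 5991 W
P_out = 4720 W
Losses = P_in − P_out = 5991 − 4720 = 1271 W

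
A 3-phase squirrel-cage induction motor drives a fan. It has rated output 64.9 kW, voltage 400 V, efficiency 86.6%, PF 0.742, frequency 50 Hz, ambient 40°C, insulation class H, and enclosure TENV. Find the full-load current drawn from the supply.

146 A

P_out = 64.9 kW = 64900 W
P_in = P_out / η = 64900 / 0.866 = 74942 W
I_L = P_in / (√3·V_L·cosφ) = 74942 / (1.732 × 400 × 0.742) = 146 A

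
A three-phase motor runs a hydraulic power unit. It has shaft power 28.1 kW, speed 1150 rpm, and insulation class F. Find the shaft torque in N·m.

233 N·m

ω = 2π × 1150/60 = 120.4 rad/s
τ = P/ω = 28100/120.4 = 233 N·m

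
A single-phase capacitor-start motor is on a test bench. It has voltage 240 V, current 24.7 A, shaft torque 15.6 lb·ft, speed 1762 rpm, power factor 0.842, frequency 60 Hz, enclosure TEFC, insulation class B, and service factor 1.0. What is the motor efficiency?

τ = 15.6 lb·ft × 1.356 = 21.15 N·m
ω = 2π × 1762/60 = 184.5 rad/s; P_out = τω = 21.15 × 184.5 = 3902 W
P_in = V·I·cosφ = 240 × 24.7 × 0.842 = 4991 W
η = P_out / P_in = 3902 / 4991 = 0.782 = 78.2%

78.2 %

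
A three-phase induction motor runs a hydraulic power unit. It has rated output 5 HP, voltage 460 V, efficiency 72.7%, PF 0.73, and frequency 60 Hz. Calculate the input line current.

8.82 A

P_out = 5 × 746 = 3730 W
P_in = P_out / η = 3730 / 0.727 = 5131 W
I_L = P_in / (√3·V_L·cosφ) = 5131 / (1.732 × 460 × 0.73) = 8.82 A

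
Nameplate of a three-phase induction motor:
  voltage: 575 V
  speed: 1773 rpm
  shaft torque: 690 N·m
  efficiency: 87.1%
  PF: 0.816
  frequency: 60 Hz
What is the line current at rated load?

ω = 2π×1773/60 = 185.7 rad/s; P_out = τω = 690 × 185.7 = 128133 W
P_in = P_out / η = 128133 / 0.871 = 147110 W
I_L = P_in / (√3·V_L·cosφ) = 147110 / (1.732 × 575 × 0.816) = 181 A

181 A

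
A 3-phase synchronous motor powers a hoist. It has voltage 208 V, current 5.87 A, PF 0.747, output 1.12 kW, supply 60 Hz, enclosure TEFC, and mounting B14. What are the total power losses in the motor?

P_in = √3·V·I·cosφ = 1.732×208×5.87×0.747 = 1580 W
P_out = 1120 W
Losses = P_in − P_out = 1580 − 1120 = 460 W

460 W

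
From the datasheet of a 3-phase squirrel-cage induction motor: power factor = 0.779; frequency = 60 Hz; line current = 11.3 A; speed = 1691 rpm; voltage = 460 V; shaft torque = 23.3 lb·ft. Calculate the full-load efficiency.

τ = 23.3 lb·ft × 1.356 = 31.59 N·m
ω = 2π × 1691/60 = 177.1 rad/s; P_out = τω = 31.59 × 177.1 = 5595 W
P_in = √3·V_L·I_L·cosφ = 1.732 × 460 × 11.3 × 0.779 = 7013 W
η = P_out / P_in = 5595 / 7013 = 0.798 = 79.8%

79.8 %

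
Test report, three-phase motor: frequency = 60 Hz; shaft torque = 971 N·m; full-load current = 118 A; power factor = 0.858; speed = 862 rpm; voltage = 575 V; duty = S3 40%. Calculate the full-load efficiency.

86.9 %

ω = 2π × 862/60 = 90.27 rad/s; P_out = τω = 971 × 90.27 = 87652 W
P_in = √3·V_L·I_L·cosφ = 1.732 × 575 × 118 × 0.858 = 100829 W
η = P_out / P_in = 87652 / 100829 = 0.869 = 86.9%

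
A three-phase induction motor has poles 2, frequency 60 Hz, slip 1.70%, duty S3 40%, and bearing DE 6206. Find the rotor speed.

n_s = 120f/p = 120×60/2 = 3600 rpm
n = n_s(1 − s) = 3600 × (1 − 0.017) = 3539 rpm

3539 rpm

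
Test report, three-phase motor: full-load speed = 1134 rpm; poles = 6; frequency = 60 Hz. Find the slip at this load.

n_s = 120f/p = 120×60/6 = 1200 rpm
s = (n_s − n)/n_s = (1200 − 1134)/1200 = 0.0550

5.5 %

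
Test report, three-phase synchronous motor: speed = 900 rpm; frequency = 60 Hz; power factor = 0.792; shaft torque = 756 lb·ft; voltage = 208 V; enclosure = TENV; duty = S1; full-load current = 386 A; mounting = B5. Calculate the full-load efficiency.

87.7 %

τ = 756 lb·ft × 1.356 = 1025 N·m
ω = 2π × 900/60 = 94.25 rad/s; P_out = τω = 1025 × 94.25 = 96606 W
P_in = √3·V_L·I_L·cosφ = 1.732 × 208 × 386 × 0.792 = 110135 W
η = P_out / P_in = 96606 / 110135 = 0.877 = 87.7%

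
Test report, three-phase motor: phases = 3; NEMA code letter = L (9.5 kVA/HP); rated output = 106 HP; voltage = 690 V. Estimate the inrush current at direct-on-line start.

S_LR = 9.5 × 106 = 1007 kVA
I_LR = S_LR/(√3·V_L) = 1007000/(1.732×690) = 843 A

843 A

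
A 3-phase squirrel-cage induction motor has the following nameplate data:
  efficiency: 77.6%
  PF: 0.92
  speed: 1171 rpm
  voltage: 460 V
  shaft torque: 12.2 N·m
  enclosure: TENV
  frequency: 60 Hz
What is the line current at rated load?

2.63 A

ω = 2π×1171/60 = 122.6 rad/s; P_out = τω = 12.2 × 122.6 = 1496 W
P_in = P_out / η = 1496 / 0.776 = 1928 W
I_L = P_in / (√3·V_L·cosφ) = 1928 / (1.732 × 460 × 0.92) = 2.63 A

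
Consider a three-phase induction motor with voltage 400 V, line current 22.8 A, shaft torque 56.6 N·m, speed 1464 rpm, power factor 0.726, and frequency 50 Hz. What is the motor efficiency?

75.7 %

ω = 2π × 1464/60 = 153.3 rad/s; P_out = τω = 56.6 × 153.3 = 8677 W
P_in = √3·V_L·I_L·cosφ = 1.732 × 400 × 22.8 × 0.726 = 11468 W
η = P_out / P_in = 8677 / 11468 = 0.757 = 75.7%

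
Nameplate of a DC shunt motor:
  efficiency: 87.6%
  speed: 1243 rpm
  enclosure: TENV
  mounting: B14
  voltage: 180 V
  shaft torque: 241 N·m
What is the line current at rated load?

199 A

ω = 2π×1243/60 = 130.2 rad/s; P_out = τω = 241 × 130.2 = 31378 W
P_in = P_out / η = 31378 / 0.876 = 35820 W
I = P_in / V = 35820 / 180 = 199 A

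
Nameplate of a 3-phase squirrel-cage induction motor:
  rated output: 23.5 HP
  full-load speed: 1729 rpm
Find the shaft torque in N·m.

P_out = 23.5 × 746 = 17531 W
ω = 2π × 1729/60 = 181.1 rad/s
τ = P_out/ω = 17531/181.1 = 96.8 N·m

96.8 N·m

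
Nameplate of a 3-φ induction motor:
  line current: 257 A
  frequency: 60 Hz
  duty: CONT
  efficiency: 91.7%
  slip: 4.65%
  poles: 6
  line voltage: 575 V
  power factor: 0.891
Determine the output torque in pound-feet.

P_in = √3·V·I·cosφ = 1.732 × 575 × 257 × 0.891 = 228048 W
P_out = η·P_in = 0.917 × 228048 = 209120 W
n_s = 120×60/6 = 1200 rpm; n = 1200×(1−0.0465) = 1144 rpm
ω = 2π×1144/60 = 119.8 rad/s
τ = P_out/ω = 209120/119.8 = 1746 N·m
In lb·ft: 1746/1.356 = 1290 lb·ft

1290 lb·ft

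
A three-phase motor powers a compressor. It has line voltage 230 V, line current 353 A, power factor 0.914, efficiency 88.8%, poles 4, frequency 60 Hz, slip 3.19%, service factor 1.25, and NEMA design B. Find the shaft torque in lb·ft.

P_in = √3·V·I·cosφ = 1.732 × 230 × 353 × 0.914 = 128528 W
P_out = η·P_in = 0.888 × 128528 = 114133 W
n_s = 120×60/4 = 1800 rpm; n = 1800×(1−0.0319) = 1743 rpm
ω = 2π×1743/60 = 182.5 rad/s
τ = P_out/ω = 114133/182.5 = 625.4 N·m
In lb·ft: 625.4/1.356 = 461 lb·ft

461 lb·ft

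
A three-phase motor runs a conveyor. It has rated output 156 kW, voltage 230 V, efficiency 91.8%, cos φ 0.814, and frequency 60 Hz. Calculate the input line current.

P_out = 156 kW = 156000 W
P_in = P_out / η = 156000 / 0.918 = 169935 W
I_L = P_in / (√3·V_L·cosφ) = 169935 / (1.732 × 230 × 0.814) = 524 A

524 A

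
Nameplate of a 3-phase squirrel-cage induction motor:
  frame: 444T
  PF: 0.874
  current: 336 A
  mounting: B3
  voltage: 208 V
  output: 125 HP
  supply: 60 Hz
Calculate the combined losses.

12.5 kW

P_in = √3·V·I·cosφ = 1.732×208×336×0.874 = 105794 W
P_out = 125×746 = 93250 W
Losses = P_in − P_out = 105794 − 93250 = 12544 W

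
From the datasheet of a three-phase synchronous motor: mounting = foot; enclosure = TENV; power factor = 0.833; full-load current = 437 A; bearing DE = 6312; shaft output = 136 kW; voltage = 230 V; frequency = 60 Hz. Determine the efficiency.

P_out = 136 kW = 136000 W
P_in = √3·V_L·I_L·cosφ = 1.732 × 230 × 437 × 0.833 = 145011 W
η = P_out / P_in = 136000 / 145011 = 0.938 = 93.8%

93.8 %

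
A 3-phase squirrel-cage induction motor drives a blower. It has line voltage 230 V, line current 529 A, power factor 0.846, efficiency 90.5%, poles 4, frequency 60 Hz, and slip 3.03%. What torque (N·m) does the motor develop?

P_in = √3·V·I·cosφ = 1.732 × 230 × 529 × 0.846 = 178280 W
P_out = η·P_in = 0.905 × 178280 = 161343 W
n_s = 120×60/4 = 1800 rpm; n = 1800×(1−0.0303) = 1745 rpm
ω = 2π×1745/60 = 182.7 rad/s
τ = P_out/ω = 161343/182.7 = 883 N·m

883 N·m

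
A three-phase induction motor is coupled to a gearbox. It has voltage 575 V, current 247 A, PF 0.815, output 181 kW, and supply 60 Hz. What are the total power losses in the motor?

P_in = √3·V·I·cosφ = 1.732×575×247×0.815 = 200480 W
P_out = 181000 W
Losses = P_in − P_out = 200480 − 181000 = 19480 W

19500 W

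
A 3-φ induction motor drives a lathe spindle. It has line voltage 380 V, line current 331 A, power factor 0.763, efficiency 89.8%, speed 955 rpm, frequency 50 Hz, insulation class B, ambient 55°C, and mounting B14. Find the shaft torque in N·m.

1490 N·m

P_in = √3·V·I·cosφ = 1.732 × 380 × 331 × 0.763 = 166220 W
P_out = η·P_in = 0.898 × 166220 = 149266 W
n = 955 rpm
ω = 2π×955/60 = 100 rad/s
τ = P_out/ω = 149266/100 = 1490 N·m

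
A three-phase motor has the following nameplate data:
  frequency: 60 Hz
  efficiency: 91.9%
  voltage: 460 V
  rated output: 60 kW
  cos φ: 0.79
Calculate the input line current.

104 A

P_out = 60 kW = 60000 W
P_in = P_out / η = 60000 / 0.919 = 65288 W
I_L = P_in / (√3·V_L·cosφ) = 65288 / (1.732 × 460 × 0.79) = 104 A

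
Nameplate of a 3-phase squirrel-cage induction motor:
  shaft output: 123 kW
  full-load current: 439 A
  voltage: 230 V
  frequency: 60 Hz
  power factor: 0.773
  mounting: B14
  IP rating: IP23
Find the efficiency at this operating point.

91.0 %

P_out = 123 kW = 123000 W
P_in = √3·V_L·I_L·cosφ = 1.732 × 230 × 439 × 0.773 = 135182 W
η = P_out / P_in = 123000 / 135182 = 0.910 = 91.0%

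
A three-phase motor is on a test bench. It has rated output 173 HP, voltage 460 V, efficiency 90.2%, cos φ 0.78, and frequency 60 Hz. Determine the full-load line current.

230 A

P_out = 173 × 746 = 129058 W
P_in = P_out / η = 129058 / 0.902 = 143080 W
I_L = P_in / (√3·V_L·cosφ) = 143080 / (1.732 × 460 × 0.78) = 230 A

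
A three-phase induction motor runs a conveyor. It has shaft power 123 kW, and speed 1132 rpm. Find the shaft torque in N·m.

1040 N·m

ω = 2π × 1132/60 = 118.5 rad/s
τ = P/ω = 123000/118.5 = 1040 N·m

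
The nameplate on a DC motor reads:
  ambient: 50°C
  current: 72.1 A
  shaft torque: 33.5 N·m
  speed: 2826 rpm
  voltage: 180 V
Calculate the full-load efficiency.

ω = 2π × 2826/60 = 295.9 rad/s; P_out = τω = 33.5 × 295.9 = 9913 W
P_in = V·I = 180 × 72.1 = 12978 W
η = P_out / P_in = 9913 / 12978 = 0.764 = 76.4%

76.4 %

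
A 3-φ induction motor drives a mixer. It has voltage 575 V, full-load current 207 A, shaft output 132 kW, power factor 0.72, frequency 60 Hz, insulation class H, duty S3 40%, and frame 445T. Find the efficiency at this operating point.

P_out = 132 kW = 132000 W
P_in = √3·V_L·I_L·cosφ = 1.732 × 575 × 207 × 0.72 = 148429 W
η = P_out / P_in = 132000 / 148429 = 0.889 = 88.9%

88.9 %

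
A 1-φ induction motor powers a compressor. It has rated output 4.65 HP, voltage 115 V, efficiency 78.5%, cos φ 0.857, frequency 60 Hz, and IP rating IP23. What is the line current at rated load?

P_out = 4.65 × 746 = 3469 W
P_in = P_out / η = 3469 / 0.785 = 4419 W
I = P_in / (V·cosφ) = 4419 / (115 × 0.857) = 44.8 A

44.8 A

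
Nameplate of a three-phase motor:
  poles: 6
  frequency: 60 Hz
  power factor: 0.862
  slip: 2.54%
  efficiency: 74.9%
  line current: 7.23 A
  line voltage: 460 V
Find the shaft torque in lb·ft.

22.4 lb·ft

P_in = √3·V·I·cosφ = 1.732 × 460 × 7.23 × 0.862 = 4965 W
P_out = η·P_in = 0.749 × 4965 = 3719 W
n_s = 120×60/6 = 1200 rpm; n = 1200×(1−0.0254) = 1170 rpm
ω = 2π×1170/60 = 122.5 rad/s
τ = P_out/ω = 3719/122.5 = 30.36 N·m
In lb·ft: 30.36/1.356 = 22.4 lb·ft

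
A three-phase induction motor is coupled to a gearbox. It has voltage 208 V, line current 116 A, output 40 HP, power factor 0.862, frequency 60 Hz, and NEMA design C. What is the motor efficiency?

82.8 %

P_out = 40 × 746 = 29840 W
P_in = √3·V_L·I_L·cosφ = 1.732 × 208 × 116 × 0.862 = 36023 W
η = P_out / P_in = 29840 / 36023 = 0.828 = 82.8%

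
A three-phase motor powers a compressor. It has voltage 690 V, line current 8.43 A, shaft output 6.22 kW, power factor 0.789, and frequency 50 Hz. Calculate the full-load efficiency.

P_out = 6.22 kW = 6220 W
P_in = √3·V_L·I_L·cosφ = 1.732 × 690 × 8.43 × 0.789 = 7949 W
η = P_out / P_in = 6220 / 7949 = 0.782 = 78.2%

78.2 %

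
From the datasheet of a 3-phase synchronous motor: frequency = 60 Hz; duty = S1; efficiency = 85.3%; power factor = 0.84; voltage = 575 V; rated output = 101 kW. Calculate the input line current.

P_out = 101 kW = 101000 W
P_in = P_out / η = 101000 / 0.853 = 118406 W
I_L = P_in / (√3·V_L·cosφ) = 118406 / (1.732 × 575 × 0.84) = 142 A

142 A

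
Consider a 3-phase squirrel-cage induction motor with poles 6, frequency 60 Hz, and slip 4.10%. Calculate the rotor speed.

n_s = 120f/p = 120×60/6 = 1200 rpm
n = n_s(1 − s) = 1200 × (1 − 0.041) = 1151 rpm

1151 rpm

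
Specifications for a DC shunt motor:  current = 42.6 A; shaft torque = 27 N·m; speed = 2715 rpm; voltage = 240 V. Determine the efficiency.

ω = 2π × 2715/60 = 284.3 rad/s; P_out = τω = 27 × 284.3 = 7676 W
P_in = V·I = 240 × 42.6 = 10224 W
η = P_out / P_in = 7676 / 10224 = 0.751 = 75.1%

75.1 %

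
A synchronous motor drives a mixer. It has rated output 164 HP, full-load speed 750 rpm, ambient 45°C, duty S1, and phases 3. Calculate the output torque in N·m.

1560 N·m

P_out = 164 × 746 = 122344 W
ω = 2π × 750/60 = 78.54 rad/s
τ = P_out/ω = 122344/78.54 = 1560 N·m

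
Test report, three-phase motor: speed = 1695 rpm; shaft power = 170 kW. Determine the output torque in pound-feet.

706 lb·ft

ω = 2π × 1695/60 = 177.5 rad/s
τ = P/ω = 170000/177.5 = 957.7 N·m
In lb·ft: 957.7/1.356 = 706 lb·ft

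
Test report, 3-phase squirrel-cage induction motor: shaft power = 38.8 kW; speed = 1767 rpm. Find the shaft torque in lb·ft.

ω = 2π × 1767/60 = 185 rad/s
τ = P/ω = 38800/185 = 209.7 N·m
In lb·ft: 209.7/1.356 = 155 lb·ft

155 lb·ft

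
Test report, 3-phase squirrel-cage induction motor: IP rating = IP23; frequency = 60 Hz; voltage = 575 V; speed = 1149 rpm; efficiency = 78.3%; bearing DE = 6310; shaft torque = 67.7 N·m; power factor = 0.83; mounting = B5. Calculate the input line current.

ω = 2π×1149/60 = 120.3 rad/s; P_out = τω = 67.7 × 120.3 = 8144 W
P_in = P_out / η = 8144 / 0.783 = 10401 W
I_L = P_in / (√3·V_L·cosφ) = 10401 / (1.732 × 575 × 0.83) = 12.6 A

12.6 A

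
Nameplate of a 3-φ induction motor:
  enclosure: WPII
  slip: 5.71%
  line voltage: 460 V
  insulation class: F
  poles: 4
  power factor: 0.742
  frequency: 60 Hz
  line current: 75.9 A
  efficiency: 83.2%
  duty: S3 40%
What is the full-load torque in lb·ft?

155 lb·ft

P_in = √3·V·I·cosφ = 1.732 × 460 × 75.9 × 0.742 = 44870 W
P_out = η·P_in = 0.832 × 44870 = 37332 W
n_s = 120×60/4 = 1800 rpm; n = 1800×(1−0.0571) = 1697 rpm
ω = 2π×1697/60 = 177.7 rad/s
τ = P_out/ω = 37332/177.7 = 210.1 N·m
In lb·ft: 210.1/1.356 = 155 lb·ft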